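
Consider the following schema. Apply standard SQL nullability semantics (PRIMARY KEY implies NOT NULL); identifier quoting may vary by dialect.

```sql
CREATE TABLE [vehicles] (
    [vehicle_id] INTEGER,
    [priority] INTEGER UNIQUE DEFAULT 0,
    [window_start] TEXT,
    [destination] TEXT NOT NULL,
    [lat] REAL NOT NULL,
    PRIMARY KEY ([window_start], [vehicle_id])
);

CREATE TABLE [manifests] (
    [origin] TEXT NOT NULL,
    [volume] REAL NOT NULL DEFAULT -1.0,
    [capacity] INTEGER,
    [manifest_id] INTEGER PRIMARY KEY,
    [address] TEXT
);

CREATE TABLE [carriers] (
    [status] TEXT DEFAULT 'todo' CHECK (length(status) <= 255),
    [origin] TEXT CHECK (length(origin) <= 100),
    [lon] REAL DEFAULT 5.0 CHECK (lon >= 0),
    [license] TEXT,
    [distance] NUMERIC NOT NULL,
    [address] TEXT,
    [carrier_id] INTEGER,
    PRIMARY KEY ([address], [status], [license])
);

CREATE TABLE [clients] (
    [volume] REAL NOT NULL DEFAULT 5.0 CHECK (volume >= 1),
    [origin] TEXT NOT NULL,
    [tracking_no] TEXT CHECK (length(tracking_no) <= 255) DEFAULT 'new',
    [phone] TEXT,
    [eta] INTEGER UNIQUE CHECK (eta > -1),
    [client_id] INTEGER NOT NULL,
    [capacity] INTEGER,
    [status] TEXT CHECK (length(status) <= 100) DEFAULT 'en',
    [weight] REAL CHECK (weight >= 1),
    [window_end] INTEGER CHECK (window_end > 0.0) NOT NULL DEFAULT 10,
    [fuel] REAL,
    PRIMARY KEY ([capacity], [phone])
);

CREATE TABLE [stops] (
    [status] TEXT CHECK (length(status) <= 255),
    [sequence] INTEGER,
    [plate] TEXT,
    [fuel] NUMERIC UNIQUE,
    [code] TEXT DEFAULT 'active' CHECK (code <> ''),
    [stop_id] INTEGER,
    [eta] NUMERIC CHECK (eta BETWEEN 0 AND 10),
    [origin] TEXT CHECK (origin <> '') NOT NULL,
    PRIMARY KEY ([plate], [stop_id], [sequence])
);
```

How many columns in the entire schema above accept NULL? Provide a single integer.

vehicles: 1 nullable (priority — PK (window_start, vehicle_id) and explicit NOT NULL columns excluded).
manifests: 2 nullable (capacity, address — PK (manifest_id) and explicit NOT NULL columns excluded).
carriers: 3 nullable (origin, lon, carrier_id — PK (address, status, license) and explicit NOT NULL columns excluded).
clients: 5 nullable (tracking_no, eta, status, weight, fuel — PK (capacity, phone) and explicit NOT NULL columns excluded).
stops: 4 nullable (status, fuel, code, eta — PK (plate, stop_id, sequence) and explicit NOT NULL columns excluded).
Total: 1 + 2 + 3 + 5 + 4 = 15.

15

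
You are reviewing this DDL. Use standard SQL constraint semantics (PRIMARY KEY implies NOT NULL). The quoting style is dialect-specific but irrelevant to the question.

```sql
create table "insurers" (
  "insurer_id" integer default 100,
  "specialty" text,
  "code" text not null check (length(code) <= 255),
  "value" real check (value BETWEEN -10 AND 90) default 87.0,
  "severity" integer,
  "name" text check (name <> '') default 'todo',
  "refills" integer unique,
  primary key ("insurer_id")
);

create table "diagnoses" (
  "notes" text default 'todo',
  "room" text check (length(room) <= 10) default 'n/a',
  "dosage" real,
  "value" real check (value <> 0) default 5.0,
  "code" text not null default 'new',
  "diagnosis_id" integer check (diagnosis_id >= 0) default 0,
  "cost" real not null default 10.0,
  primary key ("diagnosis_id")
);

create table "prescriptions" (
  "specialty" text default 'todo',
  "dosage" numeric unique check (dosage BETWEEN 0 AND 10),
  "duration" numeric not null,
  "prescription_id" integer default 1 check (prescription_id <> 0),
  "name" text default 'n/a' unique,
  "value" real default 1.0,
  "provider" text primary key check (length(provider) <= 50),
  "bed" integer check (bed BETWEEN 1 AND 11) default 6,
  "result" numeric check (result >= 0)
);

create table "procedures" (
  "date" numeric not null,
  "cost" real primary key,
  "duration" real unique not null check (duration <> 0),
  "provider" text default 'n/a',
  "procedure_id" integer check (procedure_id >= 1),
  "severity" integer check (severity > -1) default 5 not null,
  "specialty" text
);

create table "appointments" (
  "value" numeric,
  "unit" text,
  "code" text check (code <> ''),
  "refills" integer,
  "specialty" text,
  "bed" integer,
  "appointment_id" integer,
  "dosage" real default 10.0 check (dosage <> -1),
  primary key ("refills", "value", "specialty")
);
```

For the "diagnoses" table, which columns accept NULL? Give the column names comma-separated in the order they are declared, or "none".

- notes: DEFAULT only fills an omitted column; an explicit NULL is still allowed → nullable.
- room: CHECK does not forbid NULL (a CHECK constraint passes when its expression is NULL) → nullable.
- dosage: no NOT NULL constraint applies → nullable.
- value: CHECK does not forbid NULL (a CHECK constraint passes when its expression is NULL) → nullable.
- code: declared NOT NULL → not nullable.
- diagnosis_id: part of the PRIMARY KEY, which implies NOT NULL → not nullable.
- cost: declared NOT NULL → not nullable.

notes, room, dosage, value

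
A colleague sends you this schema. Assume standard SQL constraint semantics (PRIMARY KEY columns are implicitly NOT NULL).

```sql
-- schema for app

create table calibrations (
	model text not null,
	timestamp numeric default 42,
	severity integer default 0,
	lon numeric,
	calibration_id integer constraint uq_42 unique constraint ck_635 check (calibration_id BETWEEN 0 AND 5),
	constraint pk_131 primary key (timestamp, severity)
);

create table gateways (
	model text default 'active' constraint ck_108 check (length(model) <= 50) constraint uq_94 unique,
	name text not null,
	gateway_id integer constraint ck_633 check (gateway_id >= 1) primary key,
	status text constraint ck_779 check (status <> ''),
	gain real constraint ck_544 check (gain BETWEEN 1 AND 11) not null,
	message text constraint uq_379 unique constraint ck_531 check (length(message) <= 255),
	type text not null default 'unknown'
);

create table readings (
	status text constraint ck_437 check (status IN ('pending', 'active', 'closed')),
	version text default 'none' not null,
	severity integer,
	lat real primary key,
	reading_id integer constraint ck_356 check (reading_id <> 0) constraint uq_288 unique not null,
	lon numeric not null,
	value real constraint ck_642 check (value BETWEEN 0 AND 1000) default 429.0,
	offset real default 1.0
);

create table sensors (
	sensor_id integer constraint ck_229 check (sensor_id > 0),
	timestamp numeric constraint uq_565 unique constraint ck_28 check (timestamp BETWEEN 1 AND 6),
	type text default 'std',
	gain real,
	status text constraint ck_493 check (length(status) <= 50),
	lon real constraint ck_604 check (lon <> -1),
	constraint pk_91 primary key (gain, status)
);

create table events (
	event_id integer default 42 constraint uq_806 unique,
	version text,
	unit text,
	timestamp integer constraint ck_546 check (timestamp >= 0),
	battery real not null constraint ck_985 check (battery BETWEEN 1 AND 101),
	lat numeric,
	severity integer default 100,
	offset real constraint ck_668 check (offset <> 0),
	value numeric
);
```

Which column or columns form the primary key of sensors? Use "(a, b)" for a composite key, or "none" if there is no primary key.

A table-level PRIMARY KEY clause names 2 columns: gain, status.
This is a composite key — the combination is unique, not each column individually.

(gain, status)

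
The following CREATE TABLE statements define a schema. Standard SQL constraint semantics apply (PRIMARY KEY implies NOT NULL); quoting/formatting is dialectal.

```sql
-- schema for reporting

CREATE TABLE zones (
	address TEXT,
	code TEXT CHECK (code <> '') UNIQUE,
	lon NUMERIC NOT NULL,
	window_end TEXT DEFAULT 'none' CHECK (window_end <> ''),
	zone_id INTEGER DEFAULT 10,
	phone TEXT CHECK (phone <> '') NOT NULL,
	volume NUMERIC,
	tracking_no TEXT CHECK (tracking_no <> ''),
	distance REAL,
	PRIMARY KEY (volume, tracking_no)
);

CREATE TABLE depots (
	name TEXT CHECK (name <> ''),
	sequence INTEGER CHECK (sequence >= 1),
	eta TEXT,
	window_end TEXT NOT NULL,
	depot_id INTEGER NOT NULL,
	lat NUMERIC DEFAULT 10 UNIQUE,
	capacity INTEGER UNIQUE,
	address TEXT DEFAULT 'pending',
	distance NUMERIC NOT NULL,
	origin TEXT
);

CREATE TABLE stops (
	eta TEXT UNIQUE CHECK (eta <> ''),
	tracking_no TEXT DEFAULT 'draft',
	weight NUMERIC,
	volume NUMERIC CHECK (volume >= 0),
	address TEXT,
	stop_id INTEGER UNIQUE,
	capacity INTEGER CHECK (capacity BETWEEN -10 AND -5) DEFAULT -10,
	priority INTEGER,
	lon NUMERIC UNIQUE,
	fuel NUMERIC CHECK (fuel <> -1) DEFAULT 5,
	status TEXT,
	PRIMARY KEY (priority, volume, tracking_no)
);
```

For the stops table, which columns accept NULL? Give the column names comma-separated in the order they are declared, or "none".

eta, weight, address, stop_id, capacity, lon, fuel, status

- eta: CHECK does not forbid NULL (a CHECK constraint passes when its expression is NULL) → nullable.
- tracking_no: part of the PRIMARY KEY, which implies NOT NULL → not nullable.
- weight: no NOT NULL constraint applies → nullable.
- volume: part of the PRIMARY KEY, which implies NOT NULL → not nullable.
- address: no NOT NULL constraint applies → nullable.
- stop_id: UNIQUE does not imply NOT NULL → nullable.
- capacity: CHECK does not forbid NULL (a CHECK constraint passes when its expression is NULL) → nullable.
- priority: part of the PRIMARY KEY, which implies NOT NULL → not nullable.
- lon: UNIQUE does not imply NOT NULL → nullable.
- fuel: CHECK does not forbid NULL (a CHECK constraint passes when its expression is NULL) → nullable.
- status: no NOT NULL constraint applies → nullable.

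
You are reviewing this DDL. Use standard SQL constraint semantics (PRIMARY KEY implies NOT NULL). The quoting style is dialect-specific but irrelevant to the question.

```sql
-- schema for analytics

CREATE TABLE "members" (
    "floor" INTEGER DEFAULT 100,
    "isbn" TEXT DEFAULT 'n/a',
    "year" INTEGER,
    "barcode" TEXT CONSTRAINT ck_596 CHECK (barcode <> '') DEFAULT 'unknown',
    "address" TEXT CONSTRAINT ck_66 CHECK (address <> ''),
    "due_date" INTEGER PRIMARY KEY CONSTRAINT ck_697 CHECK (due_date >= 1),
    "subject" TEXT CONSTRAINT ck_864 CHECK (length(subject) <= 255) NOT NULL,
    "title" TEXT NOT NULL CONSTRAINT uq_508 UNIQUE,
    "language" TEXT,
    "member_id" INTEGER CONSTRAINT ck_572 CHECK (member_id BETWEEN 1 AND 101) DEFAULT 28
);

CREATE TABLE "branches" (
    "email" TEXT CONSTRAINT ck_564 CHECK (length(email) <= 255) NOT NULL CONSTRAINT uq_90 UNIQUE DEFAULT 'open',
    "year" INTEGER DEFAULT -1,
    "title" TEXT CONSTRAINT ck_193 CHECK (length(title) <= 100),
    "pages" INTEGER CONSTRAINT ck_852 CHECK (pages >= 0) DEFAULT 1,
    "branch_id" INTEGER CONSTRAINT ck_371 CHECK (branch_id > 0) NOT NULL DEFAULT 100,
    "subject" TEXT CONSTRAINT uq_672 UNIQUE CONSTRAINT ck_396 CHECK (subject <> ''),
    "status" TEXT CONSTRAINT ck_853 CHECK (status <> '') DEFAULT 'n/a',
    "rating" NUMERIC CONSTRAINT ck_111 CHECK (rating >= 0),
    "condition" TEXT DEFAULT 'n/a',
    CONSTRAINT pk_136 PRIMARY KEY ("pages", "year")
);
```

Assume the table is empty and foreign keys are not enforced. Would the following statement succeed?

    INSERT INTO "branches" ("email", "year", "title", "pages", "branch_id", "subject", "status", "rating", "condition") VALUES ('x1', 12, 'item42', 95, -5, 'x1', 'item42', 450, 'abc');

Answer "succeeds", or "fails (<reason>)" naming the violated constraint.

The value -5 for branch_id violates CHECK (branch_id > 0).

fails (CHECK on branch_id)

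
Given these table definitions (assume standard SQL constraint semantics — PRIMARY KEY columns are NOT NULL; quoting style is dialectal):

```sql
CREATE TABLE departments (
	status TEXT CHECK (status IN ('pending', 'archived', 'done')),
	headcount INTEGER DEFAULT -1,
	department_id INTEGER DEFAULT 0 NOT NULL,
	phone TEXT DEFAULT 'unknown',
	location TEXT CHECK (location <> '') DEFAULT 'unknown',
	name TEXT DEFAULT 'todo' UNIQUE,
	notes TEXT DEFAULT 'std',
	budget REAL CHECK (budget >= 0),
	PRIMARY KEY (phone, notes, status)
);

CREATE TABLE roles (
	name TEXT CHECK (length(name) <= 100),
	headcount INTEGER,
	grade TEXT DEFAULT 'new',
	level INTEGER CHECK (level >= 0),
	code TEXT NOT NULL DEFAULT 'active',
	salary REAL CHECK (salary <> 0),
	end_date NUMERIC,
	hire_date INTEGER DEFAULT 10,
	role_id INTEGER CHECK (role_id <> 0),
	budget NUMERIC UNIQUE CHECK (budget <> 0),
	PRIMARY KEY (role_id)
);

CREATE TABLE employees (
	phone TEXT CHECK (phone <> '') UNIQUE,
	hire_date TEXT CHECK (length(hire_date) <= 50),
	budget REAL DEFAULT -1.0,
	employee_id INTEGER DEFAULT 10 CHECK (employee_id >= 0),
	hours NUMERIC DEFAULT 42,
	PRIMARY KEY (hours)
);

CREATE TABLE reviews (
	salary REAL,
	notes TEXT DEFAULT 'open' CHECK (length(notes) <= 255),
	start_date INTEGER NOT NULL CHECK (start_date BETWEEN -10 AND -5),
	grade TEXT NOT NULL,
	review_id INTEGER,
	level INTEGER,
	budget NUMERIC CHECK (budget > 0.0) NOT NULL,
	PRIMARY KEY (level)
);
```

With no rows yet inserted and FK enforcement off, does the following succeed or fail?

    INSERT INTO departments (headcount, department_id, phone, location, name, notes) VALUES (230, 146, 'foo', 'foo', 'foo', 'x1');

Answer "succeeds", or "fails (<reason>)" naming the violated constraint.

fails (NOT NULL on status)

status is omitted from the column list and has no DEFAULT, so it would receive NULL.
But status is part of the PRIMARY KEY (implied NOT NULL).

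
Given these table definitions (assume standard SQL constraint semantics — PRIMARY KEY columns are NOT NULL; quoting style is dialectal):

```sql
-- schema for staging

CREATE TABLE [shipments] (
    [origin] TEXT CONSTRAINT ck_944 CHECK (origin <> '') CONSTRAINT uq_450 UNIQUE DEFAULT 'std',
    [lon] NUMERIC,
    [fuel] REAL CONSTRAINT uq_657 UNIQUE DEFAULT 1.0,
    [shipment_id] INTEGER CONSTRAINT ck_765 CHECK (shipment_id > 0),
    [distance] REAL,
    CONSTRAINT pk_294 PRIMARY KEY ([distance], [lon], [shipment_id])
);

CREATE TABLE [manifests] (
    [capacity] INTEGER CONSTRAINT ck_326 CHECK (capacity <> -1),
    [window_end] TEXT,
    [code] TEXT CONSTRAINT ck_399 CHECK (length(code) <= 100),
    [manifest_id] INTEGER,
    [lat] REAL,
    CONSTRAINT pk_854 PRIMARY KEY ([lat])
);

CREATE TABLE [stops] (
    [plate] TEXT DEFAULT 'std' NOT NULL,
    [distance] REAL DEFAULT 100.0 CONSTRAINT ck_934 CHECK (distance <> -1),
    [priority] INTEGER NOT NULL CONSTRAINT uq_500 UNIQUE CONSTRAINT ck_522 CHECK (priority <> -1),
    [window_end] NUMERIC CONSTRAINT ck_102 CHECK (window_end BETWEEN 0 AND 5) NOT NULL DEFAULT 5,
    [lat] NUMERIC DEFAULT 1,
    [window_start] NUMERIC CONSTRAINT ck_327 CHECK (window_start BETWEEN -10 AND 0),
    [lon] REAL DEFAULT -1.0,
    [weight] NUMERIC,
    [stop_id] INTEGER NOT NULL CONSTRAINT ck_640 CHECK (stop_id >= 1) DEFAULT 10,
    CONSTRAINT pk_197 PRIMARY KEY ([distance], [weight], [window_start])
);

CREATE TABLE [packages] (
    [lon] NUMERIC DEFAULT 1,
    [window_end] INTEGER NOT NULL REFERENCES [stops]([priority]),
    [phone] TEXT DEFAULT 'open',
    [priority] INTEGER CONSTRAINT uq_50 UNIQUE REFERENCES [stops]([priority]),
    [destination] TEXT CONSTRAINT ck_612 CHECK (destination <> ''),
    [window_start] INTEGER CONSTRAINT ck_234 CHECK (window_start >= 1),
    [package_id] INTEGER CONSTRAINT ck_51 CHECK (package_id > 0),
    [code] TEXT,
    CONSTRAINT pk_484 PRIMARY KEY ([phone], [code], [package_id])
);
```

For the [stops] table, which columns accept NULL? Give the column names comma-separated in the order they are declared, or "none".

lat, lon

- plate: declared NOT NULL → not nullable.
- distance: part of the PRIMARY KEY, which implies NOT NULL → not nullable.
- priority: declared NOT NULL → not nullable.
- window_end: declared NOT NULL → not nullable.
- lat: DEFAULT only fills an omitted column; an explicit NULL is still allowed → nullable.
- window_start: part of the PRIMARY KEY, which implies NOT NULL → not nullable.
- lon: DEFAULT only fills an omitted column; an explicit NULL is still allowed → nullable.
- weight: part of the PRIMARY KEY, which implies NOT NULL → not nullable.
- stop_id: declared NOT NULL → not nullable.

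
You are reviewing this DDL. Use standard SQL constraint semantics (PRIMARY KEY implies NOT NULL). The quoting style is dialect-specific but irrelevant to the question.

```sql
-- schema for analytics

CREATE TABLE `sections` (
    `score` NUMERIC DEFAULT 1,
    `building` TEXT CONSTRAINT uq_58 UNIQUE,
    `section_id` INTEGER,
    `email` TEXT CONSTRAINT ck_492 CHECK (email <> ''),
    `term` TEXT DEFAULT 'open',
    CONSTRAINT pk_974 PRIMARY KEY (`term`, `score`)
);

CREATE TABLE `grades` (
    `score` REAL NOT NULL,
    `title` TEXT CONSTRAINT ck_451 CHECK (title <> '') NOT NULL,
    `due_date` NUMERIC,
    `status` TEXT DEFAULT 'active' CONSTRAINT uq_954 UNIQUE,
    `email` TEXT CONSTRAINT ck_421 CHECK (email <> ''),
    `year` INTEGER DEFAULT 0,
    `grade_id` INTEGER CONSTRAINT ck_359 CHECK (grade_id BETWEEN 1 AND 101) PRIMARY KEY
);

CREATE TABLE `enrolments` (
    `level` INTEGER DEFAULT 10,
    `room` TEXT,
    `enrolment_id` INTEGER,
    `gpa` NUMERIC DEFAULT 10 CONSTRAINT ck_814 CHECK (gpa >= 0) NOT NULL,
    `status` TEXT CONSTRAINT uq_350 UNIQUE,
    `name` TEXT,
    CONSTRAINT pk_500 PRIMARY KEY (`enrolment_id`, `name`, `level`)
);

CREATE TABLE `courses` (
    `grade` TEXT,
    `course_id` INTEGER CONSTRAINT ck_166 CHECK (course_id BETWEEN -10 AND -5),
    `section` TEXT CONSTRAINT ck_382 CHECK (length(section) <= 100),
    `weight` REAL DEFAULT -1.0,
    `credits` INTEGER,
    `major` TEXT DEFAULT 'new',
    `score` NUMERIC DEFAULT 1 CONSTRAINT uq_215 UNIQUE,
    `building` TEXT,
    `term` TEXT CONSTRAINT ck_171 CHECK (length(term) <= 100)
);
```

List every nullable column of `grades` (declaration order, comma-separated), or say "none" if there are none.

- score: declared NOT NULL → not nullable.
- title: declared NOT NULL → not nullable.
- due_date: no NOT NULL constraint applies → nullable.
- status: UNIQUE does not imply NOT NULL → nullable.
- email: CHECK does not forbid NULL (a CHECK constraint passes when its expression is NULL) → nullable.
- year: DEFAULT only fills an omitted column; an explicit NULL is still allowed → nullable.
- grade_id: part of the PRIMARY KEY, which implies NOT NULL → not nullable.

due_date, status, email, year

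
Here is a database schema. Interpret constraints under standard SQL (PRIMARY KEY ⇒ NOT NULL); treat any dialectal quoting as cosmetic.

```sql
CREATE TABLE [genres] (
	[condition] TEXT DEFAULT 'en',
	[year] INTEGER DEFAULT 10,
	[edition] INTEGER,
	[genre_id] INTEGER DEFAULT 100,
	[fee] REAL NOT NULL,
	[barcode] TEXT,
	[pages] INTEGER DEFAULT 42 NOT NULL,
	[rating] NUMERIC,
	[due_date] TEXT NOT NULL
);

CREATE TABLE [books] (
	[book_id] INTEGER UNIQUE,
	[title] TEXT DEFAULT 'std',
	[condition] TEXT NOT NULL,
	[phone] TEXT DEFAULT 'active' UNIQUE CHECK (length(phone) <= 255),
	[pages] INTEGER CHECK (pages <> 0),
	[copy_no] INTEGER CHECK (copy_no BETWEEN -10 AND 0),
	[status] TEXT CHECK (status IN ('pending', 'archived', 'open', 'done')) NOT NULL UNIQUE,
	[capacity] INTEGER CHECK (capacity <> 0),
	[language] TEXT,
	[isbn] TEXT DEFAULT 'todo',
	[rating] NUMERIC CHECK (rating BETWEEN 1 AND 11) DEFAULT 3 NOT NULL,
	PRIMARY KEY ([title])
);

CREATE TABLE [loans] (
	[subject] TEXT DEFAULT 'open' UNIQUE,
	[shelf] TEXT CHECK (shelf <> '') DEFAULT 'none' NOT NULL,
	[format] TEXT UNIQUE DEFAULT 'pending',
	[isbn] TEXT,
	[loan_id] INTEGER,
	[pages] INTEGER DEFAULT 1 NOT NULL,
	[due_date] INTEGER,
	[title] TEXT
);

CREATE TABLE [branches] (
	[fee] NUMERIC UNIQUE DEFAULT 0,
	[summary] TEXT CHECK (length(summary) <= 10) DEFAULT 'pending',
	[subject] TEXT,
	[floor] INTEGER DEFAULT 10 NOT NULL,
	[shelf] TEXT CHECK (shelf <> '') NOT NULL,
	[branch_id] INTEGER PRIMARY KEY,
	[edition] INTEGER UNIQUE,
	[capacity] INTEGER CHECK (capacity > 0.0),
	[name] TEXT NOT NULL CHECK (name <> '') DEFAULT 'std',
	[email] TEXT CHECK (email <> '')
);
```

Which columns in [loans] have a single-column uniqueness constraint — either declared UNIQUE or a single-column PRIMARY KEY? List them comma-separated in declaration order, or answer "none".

- subject: declared UNIQUE → unique.
- shelf: no UNIQUE or single-column PK constraint.
- format: declared UNIQUE → unique.
- isbn: no UNIQUE or single-column PK constraint.
- loan_id: no UNIQUE or single-column PK constraint.
- pages: no UNIQUE or single-column PK constraint.
- due_date: no UNIQUE or single-column PK constraint.
- title: no UNIQUE or single-column PK constraint.

subject, format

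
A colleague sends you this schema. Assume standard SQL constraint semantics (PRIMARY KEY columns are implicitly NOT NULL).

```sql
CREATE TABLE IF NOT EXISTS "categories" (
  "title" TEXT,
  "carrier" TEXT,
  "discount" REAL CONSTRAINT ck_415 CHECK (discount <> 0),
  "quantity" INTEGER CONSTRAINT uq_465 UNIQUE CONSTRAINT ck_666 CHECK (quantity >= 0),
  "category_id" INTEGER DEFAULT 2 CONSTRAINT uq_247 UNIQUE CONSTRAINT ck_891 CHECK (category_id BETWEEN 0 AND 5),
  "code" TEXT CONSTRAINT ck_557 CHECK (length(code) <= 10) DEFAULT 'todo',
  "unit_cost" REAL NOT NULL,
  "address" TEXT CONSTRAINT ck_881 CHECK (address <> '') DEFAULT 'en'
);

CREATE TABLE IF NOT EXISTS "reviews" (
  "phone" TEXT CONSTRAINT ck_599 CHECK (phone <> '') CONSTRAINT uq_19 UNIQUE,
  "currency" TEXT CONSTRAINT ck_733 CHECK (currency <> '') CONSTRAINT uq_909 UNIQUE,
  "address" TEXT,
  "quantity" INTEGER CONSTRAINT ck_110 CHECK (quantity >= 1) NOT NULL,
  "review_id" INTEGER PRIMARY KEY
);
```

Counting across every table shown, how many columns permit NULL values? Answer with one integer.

10

categories: 7 nullable (title, carrier, discount, quantity, category_id, code, address — PK none and explicit NOT NULL columns excluded).
reviews: 3 nullable (phone, currency, address — PK (review_id) and explicit NOT NULL columns excluded).
Total: 7 + 3 = 10.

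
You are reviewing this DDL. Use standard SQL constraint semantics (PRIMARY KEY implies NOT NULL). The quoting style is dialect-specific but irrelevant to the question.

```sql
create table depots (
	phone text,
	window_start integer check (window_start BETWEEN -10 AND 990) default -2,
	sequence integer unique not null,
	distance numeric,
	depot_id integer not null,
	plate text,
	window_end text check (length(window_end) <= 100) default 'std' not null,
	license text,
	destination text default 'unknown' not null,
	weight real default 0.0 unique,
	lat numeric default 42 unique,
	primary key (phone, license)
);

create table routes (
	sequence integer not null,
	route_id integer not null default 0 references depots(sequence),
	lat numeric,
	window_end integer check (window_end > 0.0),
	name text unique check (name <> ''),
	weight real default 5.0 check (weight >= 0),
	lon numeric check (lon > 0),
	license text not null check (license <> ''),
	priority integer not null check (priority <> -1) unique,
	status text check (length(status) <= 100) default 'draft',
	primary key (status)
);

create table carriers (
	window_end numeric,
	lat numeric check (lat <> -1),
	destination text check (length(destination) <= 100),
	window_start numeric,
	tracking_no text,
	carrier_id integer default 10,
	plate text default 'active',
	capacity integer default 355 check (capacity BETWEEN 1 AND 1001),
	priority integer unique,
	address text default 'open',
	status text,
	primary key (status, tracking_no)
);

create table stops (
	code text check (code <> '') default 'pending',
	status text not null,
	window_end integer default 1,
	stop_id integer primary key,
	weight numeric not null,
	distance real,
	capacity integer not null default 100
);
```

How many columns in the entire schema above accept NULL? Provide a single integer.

22

depots: 5 nullable (window_start, distance, plate, weight, lat — PK (phone, license) and explicit NOT NULL columns excluded).
routes: 5 nullable (lat, window_end, name, weight, lon — PK (status) and explicit NOT NULL columns excluded).
carriers: 9 nullable (window_end, lat, destination, window_start, carrier_id, plate, capacity, priority, address — PK (status, tracking_no) and explicit NOT NULL columns excluded).
stops: 3 nullable (code, window_end, distance — PK (stop_id) and explicit NOT NULL columns excluded).
Total: 5 + 5 + 9 + 3 = 22.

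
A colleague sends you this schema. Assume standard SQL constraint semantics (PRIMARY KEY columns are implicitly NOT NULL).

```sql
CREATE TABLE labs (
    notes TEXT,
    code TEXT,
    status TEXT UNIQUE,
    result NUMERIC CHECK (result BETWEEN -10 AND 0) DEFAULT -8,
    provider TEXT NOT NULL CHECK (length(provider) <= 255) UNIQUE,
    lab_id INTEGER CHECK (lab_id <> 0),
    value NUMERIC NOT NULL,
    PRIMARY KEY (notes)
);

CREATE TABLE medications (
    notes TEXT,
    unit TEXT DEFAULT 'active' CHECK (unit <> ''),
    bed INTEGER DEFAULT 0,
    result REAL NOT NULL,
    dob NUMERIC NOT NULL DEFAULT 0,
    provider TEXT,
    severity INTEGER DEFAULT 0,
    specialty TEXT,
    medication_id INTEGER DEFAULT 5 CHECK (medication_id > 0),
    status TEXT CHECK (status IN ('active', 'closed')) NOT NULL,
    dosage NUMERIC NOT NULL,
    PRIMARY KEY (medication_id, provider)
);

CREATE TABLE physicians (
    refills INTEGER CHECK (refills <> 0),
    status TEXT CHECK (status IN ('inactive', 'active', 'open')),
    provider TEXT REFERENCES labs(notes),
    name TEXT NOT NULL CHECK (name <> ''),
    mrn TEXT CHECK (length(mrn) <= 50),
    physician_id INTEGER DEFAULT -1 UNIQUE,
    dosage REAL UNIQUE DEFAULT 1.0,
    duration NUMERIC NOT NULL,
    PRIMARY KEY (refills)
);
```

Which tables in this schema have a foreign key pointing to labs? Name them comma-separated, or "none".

- physicians.provider references labs(notes).

physicians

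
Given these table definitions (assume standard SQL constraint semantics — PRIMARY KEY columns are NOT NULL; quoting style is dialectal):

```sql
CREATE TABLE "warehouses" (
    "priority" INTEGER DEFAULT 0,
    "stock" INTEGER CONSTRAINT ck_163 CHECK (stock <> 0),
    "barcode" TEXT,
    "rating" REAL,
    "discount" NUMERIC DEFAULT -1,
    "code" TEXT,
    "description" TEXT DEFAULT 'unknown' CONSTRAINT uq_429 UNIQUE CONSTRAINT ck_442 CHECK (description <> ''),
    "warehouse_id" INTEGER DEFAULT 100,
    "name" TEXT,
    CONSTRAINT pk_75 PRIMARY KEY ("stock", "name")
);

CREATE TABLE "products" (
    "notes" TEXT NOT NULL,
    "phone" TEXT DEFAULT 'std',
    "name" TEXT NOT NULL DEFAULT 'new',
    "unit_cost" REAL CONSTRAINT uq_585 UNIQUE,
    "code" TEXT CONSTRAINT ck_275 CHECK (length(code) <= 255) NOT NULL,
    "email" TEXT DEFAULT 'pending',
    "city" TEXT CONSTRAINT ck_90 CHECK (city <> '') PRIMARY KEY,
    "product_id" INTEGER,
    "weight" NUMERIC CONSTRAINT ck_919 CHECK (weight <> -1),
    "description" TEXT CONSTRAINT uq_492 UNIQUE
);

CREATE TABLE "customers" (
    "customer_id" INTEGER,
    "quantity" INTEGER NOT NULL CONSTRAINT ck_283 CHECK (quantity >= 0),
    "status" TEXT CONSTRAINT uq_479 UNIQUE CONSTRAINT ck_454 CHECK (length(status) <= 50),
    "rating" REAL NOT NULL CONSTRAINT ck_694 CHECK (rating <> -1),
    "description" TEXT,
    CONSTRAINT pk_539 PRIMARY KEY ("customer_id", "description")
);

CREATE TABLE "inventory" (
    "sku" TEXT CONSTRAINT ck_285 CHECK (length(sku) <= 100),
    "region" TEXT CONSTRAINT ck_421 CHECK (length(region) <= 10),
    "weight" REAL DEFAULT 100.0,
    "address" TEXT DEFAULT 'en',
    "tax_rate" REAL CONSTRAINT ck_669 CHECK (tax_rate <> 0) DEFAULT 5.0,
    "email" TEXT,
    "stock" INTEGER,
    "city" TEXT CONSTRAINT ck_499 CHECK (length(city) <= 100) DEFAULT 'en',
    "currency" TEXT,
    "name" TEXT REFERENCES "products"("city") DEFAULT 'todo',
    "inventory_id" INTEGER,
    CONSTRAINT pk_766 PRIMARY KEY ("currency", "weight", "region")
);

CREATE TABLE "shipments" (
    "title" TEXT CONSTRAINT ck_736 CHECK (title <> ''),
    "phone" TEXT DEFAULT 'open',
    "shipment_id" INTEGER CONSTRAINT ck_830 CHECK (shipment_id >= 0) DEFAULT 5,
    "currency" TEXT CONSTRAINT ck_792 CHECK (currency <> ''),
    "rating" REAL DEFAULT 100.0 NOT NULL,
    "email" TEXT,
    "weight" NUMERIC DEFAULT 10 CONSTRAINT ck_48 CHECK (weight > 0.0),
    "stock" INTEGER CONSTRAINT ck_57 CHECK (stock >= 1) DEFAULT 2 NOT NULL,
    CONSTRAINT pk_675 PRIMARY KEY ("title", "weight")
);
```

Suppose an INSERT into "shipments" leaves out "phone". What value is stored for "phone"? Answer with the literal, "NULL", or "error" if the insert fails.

phone has an explicit DEFAULT 'open'.
When the column is omitted from an INSERT, that default is used.

'open'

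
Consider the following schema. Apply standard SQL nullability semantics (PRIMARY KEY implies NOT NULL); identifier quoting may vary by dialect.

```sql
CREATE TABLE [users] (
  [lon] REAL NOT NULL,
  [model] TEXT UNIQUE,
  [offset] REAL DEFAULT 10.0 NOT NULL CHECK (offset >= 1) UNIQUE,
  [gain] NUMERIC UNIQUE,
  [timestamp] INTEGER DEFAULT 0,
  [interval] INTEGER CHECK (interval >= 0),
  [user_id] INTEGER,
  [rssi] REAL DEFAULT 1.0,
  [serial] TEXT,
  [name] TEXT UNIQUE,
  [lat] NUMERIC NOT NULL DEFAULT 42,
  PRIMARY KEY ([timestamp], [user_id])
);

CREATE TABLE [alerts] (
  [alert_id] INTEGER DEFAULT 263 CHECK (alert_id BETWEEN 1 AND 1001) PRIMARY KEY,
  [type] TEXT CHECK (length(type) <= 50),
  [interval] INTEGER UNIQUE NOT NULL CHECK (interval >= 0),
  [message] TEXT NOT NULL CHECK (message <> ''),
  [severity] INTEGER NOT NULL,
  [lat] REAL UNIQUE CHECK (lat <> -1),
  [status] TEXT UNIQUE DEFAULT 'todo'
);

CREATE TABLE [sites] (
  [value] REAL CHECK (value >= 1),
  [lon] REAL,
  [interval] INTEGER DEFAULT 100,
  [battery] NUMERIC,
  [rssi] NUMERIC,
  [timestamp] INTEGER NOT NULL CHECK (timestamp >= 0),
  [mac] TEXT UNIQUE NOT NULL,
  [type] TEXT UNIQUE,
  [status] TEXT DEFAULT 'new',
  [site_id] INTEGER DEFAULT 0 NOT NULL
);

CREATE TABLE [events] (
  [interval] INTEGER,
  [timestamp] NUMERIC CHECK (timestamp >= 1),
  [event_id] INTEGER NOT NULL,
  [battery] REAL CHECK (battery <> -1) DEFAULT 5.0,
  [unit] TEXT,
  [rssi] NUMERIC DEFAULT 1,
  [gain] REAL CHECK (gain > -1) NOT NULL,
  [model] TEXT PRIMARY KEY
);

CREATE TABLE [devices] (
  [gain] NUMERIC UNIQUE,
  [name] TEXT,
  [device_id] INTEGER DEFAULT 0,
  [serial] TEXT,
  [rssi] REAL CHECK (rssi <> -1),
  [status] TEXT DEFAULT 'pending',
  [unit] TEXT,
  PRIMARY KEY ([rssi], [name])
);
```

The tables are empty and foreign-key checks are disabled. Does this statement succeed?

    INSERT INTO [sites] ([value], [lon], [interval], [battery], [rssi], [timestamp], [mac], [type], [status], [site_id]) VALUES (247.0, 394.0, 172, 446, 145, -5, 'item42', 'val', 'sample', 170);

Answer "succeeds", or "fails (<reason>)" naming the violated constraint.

The value -5 for timestamp violates CHECK (timestamp >= 0).

fails (CHECK on timestamp)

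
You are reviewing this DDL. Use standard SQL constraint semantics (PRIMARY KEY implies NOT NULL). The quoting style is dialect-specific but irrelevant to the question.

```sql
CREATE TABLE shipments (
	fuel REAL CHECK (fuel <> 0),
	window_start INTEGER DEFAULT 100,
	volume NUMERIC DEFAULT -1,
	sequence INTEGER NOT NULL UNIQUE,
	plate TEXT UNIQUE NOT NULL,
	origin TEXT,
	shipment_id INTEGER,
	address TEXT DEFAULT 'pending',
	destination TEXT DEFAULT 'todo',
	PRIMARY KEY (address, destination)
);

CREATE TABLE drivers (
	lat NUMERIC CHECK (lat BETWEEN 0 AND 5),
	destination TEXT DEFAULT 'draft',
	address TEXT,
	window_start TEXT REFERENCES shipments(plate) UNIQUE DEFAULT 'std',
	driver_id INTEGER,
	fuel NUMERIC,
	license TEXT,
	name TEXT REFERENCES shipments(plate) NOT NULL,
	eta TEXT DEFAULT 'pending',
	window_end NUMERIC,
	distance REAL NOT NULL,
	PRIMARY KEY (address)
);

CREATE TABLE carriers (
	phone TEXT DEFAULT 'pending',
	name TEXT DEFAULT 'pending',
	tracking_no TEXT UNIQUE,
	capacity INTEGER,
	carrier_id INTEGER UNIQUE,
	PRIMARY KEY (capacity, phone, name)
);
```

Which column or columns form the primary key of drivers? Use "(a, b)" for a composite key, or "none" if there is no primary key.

address is declared PRIMARY KEY as a table-level PRIMARY KEY clause.

address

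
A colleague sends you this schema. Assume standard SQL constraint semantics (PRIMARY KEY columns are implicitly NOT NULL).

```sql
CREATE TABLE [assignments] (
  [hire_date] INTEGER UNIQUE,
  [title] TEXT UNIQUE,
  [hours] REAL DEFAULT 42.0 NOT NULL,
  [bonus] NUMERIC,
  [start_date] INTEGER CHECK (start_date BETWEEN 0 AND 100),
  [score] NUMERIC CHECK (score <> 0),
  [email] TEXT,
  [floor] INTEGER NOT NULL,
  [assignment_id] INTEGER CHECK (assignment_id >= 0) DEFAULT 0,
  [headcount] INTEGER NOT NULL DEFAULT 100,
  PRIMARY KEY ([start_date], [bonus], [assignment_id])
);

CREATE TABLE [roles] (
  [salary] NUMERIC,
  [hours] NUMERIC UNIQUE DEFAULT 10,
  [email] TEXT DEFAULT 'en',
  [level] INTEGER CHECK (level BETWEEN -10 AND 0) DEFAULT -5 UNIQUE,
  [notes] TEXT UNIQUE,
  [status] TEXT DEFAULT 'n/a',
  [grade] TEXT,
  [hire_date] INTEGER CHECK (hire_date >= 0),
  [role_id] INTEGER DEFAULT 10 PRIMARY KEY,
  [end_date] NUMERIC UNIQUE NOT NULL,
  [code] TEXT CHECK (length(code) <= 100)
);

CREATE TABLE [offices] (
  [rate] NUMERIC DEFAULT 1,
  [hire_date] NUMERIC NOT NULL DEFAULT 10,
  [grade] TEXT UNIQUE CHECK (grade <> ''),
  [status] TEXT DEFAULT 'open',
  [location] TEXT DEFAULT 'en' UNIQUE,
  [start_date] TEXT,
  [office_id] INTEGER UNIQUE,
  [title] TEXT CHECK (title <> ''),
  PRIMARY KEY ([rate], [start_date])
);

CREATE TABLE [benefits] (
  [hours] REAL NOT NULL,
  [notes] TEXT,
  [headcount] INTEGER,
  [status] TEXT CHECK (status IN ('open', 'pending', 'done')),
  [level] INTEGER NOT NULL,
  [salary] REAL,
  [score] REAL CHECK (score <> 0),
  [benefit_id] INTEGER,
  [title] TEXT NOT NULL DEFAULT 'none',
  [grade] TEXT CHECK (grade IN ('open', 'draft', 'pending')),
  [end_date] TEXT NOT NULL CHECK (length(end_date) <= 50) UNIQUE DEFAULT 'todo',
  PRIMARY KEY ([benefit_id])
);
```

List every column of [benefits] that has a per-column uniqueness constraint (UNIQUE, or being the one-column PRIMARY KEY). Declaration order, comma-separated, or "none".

benefit_id, end_date

- hours: no UNIQUE or single-column PK constraint.
- notes: no UNIQUE or single-column PK constraint.
- headcount: no UNIQUE or single-column PK constraint.
- status: no UNIQUE or single-column PK constraint.
- level: no UNIQUE or single-column PK constraint.
- salary: no UNIQUE or single-column PK constraint.
- score: no UNIQUE or single-column PK constraint.
- benefit_id: single-column PRIMARY KEY → unique.
- title: no UNIQUE or single-column PK constraint.
- grade: no UNIQUE or single-column PK constraint.
- end_date: declared UNIQUE → unique.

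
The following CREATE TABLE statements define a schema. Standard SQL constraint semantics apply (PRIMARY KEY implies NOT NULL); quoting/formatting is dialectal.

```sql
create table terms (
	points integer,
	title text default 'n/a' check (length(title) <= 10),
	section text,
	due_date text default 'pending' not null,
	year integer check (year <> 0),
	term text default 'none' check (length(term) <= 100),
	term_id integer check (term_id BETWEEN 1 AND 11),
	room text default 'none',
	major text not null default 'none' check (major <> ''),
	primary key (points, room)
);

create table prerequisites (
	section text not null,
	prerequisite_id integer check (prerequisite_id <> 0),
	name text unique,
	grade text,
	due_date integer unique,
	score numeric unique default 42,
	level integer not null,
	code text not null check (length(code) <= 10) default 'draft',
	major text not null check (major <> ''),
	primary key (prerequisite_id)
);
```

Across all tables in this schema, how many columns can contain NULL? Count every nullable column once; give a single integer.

9

terms: 5 nullable (title, section, year, term, term_id — PK (points, room) and explicit NOT NULL columns excluded).
prerequisites: 4 nullable (name, grade, due_date, score — PK (prerequisite_id) and explicit NOT NULL columns excluded).
Total: 5 + 4 = 9.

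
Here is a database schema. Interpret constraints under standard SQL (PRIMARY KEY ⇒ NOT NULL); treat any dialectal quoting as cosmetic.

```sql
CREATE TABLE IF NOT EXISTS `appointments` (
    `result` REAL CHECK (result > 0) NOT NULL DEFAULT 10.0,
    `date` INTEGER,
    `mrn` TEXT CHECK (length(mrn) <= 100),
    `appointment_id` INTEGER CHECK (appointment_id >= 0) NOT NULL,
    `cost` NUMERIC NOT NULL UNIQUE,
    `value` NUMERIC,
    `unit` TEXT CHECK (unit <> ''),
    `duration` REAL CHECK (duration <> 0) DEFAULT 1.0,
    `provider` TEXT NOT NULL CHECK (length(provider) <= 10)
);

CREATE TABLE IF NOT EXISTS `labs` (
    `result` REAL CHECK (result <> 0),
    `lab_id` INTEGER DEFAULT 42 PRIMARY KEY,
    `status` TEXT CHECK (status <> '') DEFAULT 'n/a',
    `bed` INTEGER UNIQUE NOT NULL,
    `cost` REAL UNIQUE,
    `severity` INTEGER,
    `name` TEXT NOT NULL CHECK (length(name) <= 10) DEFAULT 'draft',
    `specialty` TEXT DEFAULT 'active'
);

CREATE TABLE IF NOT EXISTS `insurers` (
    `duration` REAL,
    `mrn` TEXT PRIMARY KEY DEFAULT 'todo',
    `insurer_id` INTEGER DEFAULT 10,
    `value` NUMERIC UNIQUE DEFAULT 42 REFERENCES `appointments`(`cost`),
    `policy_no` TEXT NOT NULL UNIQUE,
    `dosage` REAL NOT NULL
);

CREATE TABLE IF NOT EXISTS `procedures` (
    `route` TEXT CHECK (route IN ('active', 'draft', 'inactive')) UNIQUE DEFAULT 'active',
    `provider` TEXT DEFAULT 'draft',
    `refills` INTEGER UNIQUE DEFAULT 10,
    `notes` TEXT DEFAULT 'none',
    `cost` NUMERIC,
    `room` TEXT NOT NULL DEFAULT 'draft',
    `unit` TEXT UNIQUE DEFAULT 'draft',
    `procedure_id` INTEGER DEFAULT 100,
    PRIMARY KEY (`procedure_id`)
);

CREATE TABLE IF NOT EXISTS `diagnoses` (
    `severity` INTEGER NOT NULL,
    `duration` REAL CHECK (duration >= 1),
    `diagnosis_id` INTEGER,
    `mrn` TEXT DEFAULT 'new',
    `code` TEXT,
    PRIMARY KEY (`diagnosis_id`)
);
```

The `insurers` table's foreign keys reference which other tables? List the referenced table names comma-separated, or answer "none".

appointments

- value REFERENCES appointments(cost).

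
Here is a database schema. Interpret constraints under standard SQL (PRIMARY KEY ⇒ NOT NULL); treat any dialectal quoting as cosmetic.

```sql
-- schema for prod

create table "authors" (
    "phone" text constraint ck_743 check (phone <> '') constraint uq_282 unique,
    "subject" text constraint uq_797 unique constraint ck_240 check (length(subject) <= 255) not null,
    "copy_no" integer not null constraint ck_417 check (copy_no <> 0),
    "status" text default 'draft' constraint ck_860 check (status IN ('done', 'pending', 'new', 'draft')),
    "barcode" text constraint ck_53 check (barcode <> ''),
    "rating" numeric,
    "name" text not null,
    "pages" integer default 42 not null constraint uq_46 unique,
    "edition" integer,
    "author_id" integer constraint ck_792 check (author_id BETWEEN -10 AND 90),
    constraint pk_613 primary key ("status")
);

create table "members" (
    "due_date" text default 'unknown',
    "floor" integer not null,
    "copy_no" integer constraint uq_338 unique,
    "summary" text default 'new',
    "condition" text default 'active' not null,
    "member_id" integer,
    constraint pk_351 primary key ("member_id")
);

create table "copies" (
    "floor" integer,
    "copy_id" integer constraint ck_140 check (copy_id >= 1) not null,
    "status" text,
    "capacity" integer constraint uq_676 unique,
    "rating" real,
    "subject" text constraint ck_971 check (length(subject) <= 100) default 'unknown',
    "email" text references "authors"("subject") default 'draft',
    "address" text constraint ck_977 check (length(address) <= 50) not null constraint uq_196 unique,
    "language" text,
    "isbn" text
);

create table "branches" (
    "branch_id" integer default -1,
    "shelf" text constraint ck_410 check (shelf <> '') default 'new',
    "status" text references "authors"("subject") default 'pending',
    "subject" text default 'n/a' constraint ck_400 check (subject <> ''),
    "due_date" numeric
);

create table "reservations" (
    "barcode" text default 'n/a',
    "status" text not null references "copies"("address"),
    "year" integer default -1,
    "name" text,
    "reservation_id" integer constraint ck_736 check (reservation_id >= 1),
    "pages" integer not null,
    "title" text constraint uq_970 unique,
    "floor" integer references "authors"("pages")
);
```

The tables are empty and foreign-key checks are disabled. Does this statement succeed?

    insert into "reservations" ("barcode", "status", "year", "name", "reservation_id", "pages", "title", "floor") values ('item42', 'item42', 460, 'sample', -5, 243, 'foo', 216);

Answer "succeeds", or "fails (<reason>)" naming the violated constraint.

fails (CHECK on reservation_id)

The value -5 for reservation_id violates CHECK (reservation_id >= 1).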